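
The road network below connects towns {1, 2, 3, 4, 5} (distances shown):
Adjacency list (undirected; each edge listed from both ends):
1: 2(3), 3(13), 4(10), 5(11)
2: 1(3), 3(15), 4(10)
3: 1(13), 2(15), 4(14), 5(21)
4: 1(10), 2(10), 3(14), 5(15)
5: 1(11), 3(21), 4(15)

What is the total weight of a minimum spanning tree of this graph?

Prim, starting at 2.
Step 1: frontier [1-2 3, 2-4 10, 2-3 15] → take 1-2 (3); add 1.
Step 2: frontier [1-4 10, 1-5 11, 1-3 13, 2-4 10, 2-3 15] → take 1-4 (10); add 4.
Step 3: frontier [1-5 11, 1-3 13, 2-3 15, 3-4 14, 4-5 15] → take 1-5 (11); add 5.
Step 4: frontier [1-3 13, 2-3 15, 3-4 14, 3-5 21] → take 1-3 (13); add 3.
MST edges: 1-2, 1-4, 1-5, 1-3; total weight 3+10+11+13 = 37.

37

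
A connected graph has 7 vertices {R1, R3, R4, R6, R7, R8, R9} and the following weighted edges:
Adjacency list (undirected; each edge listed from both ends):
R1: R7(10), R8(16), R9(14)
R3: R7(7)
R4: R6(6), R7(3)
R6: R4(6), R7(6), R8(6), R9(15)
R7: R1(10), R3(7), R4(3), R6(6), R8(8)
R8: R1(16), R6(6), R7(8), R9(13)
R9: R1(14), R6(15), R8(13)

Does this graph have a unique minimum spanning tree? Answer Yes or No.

Sort edges by weight, then run Kruskal:
R4—R7 (3): add — endpoints in different components.
R4—R6 (6): add — endpoints in different components.
R6—R7 (6): skip — R6 and R7 already connected.
R6—R8 (6): add — endpoints in different components.
R3—R7 (7): add — endpoints in different components.
R7—R8 (8): skip — R8 and R7 already connected.
R1—R7 (10): add — endpoints in different components.
R8—R9 (13): add — endpoints in different components.
Non-tree edge R6—R7 has weight 6, equal to the heaviest edge on its tree cycle — swapping gives another MST of the same weight. Not unique.

No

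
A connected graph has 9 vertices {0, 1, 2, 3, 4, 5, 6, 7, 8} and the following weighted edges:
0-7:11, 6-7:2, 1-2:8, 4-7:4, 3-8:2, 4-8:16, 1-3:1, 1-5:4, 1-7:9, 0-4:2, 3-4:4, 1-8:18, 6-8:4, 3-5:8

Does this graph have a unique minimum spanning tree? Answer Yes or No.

Sort edges by weight, then run Kruskal:
1-3 (1): add — endpoints in different components.
0-4 (2): add — endpoints in different components.
3-8 (2): add — endpoints in different components.
6-7 (2): add — endpoints in different components.
1-5 (4): add — endpoints in different components.
3-4 (4): add — endpoints in different components.
4-7 (4): add — endpoints in different components.
6-8 (4): skip — 6 and 8 already connected.
1-2 (8): add — endpoints in different components.
Non-tree edge 6-8 has weight 4, equal to the heaviest edge on its tree cycle — swapping gives another MST of the same weight. Not unique.

No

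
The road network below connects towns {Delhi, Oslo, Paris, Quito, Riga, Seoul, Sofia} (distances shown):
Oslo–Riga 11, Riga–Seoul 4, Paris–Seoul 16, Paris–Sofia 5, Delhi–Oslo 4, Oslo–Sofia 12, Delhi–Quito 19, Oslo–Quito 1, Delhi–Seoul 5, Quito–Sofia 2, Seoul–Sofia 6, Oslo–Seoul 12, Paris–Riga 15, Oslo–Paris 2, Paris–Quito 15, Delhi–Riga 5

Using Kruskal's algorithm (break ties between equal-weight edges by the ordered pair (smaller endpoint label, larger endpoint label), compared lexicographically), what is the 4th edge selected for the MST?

Delhi-Oslo

Kruskal's algorithm — process edges by increasing weight (ties by edge label):
Oslo–Quito (1): add — endpoints in different components.
Oslo–Paris (2): add — endpoints in different components.
Quito–Sofia (2): add — endpoints in different components.
Delhi–Oslo (4): add — endpoints in different components.
Riga–Seoul (4): add — endpoints in different components.
Delhi–Riga (5): add — endpoints in different components.
The 4th edge added is Delhi–Oslo.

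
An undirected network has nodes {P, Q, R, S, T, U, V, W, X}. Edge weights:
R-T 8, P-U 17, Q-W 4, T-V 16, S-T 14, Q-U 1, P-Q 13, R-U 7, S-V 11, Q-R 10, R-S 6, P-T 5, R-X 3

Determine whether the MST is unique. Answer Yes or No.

Yes

Sort edges by weight, then run Kruskal:
Q-U (1): add — endpoints in different components.
R-X (3): add — endpoints in different components.
Q-W (4): add — endpoints in different components.
P-T (5): add — endpoints in different components.
R-S (6): add — endpoints in different components.
R-U (7): add — endpoints in different components.
R-T (8): add — endpoints in different components.
Q-R (10): skip — Q and R already connected.
S-V (11): add — endpoints in different components.
Every non-tree edge has weight strictly greater than the heaviest edge on the tree path between its endpoints, so the MST is unique.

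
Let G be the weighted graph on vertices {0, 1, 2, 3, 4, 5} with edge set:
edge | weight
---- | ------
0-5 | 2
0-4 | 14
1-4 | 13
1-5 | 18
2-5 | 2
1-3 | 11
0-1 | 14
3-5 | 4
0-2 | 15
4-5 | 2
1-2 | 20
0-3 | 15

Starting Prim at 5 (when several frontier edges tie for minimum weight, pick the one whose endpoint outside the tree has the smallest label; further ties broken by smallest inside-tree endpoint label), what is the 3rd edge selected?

4-5

Prim's algorithm from 5:
Step 1: frontier [0-5 2, 2-5 2, 4-5 2, 3-5 4, 1-5 18] → take 0-5 (2); add 0.
Step 2: frontier [0-1 14, 0-4 14, 0-2 15, 0-3 15, 2-5 2, 4-5 2, 3-5 4, 1-5 18] → take 2-5 (2); add 2.
Step 3: frontier [0-1 14, 0-4 14, 0-3 15, 1-2 20, 4-5 2, 3-5 4, 1-5 18] → take 4-5 (2); add 4.
Step 4: frontier [0-1 14, 0-3 15, 1-2 20, 1-4 13, 3-5 4, 1-5 18] → take 3-5 (4); add 3.
Step 5: frontier [0-1 14, 1-2 20, 1-3 11, 1-4 13, 1-5 18] → take 1-3 (11); add 1.
The 3rd edge added is 4-5.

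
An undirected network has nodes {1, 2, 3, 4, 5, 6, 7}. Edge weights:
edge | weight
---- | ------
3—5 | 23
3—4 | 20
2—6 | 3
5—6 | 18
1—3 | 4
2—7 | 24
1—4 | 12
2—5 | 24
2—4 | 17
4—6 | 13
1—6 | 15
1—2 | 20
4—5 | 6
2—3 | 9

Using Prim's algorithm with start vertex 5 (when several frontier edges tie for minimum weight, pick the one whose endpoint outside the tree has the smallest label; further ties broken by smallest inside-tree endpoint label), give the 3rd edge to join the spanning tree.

1-3

Grow the tree from 5 using Prim:
Step 1: cheapest edge leaving the tree is 4—5 (6); add 4.
Step 2: cheapest edge leaving the tree is 1—4 (12); add 1.
Step 3: cheapest edge leaving the tree is 1—3 (4); add 3.
Step 4: cheapest edge leaving the tree is 2—3 (9); add 2.
Step 5: cheapest edge leaving the tree is 2—6 (3); add 6.
Step 6: cheapest edge leaving the tree is 2—7 (24); add 7.
The 3rd edge added is 1—3.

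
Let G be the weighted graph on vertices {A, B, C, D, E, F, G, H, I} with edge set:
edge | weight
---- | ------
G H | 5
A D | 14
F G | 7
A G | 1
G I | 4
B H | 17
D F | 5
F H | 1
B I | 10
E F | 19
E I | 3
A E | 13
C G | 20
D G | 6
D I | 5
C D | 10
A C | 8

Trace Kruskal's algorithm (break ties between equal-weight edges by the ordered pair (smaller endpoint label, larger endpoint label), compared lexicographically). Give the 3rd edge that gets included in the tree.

E-I

Kruskal: consider edges lightest-first.
A G (1): add — endpoints in different components.
F H (1): add — endpoints in different components.
E I (3): add — endpoints in different components.
G I (4): add — endpoints in different components.
D F (5): add — endpoints in different components.
D I (5): add — endpoints in different components.
G H (5): skip — G and H already connected.
D G (6): skip — D and G already connected.
F G (7): skip — F and G already connected.
A C (8): add — endpoints in different components.
B I (10): add — endpoints in different components.
The 3rd edge added is E I.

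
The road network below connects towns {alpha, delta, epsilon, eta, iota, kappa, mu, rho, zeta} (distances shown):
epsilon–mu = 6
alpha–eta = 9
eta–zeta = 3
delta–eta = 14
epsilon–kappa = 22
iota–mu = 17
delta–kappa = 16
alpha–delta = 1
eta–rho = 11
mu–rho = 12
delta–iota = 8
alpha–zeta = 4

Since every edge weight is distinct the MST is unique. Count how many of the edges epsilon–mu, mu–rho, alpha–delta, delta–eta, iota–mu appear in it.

3

Kruskal: consider edges lightest-first.
alpha–delta (1): add — endpoints in different components.
eta–zeta (3): add — endpoints in different components.
alpha–zeta (4): add — endpoints in different components.
epsilon–mu (6): add — endpoints in different components.
delta–iota (8): add — endpoints in different components.
alpha–eta (9): skip — eta and alpha already connected.
eta–rho (11): add — endpoints in different components.
mu–rho (12): add — endpoints in different components.
delta–eta (14): skip — eta and delta already connected.
delta–kappa (16): add — endpoints in different components.
MST edge set: {alpha–delta, eta–zeta, alpha–zeta, epsilon–mu, delta–iota, eta–rho, mu–rho, delta–kappa}.
Of the listed edges, {epsilon–mu, mu–rho, alpha–delta} are in the MST → 3.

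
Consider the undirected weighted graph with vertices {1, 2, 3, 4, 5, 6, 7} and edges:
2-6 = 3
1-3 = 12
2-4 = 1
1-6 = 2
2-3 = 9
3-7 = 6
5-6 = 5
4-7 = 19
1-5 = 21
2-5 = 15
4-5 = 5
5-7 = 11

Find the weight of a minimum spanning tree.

26

Kruskal: consider edges lightest-first.
2-4 (1): add. Components now {1} {2,4} {3} {5} {6} {7}
1-6 (2): add. Components now {1,6} {2,4} {3} {5} {7}
2-6 (3): add. Components now {1,2,4,6} {3} {5} {7}
4-5 (5): add. Components now {1,2,4,5,6} {3} {7}
5-6 (5): skip — 5 and 6 already connected.
3-7 (6): add. Components now {1,2,4,5,6} {3,7}
2-3 (9): add. Components now {1,2,3,4,5,6,7}
MST edges: 2-4, 1-6, 2-6, 4-5, 3-7, 2-3; total weight 1+2+3+5+6+9 = 26.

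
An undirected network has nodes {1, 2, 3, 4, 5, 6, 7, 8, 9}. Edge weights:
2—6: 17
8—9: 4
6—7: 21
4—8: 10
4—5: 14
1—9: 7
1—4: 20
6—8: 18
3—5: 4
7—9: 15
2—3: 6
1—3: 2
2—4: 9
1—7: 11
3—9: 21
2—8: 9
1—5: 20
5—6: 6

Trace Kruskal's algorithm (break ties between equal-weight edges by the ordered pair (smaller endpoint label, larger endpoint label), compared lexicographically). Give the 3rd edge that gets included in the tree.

Kruskal's algorithm — process edges by increasing weight (ties by edge label):
1—3 (2): add — endpoints in different components.
3—5 (4): add — endpoints in different components.
8—9 (4): add — endpoints in different components.
2—3 (6): add — endpoints in different components.
5—6 (6): add — endpoints in different components.
1—9 (7): add — endpoints in different components.
2—4 (9): add — endpoints in different components.
2—8 (9): skip — 2 and 8 already connected.
4—8 (10): skip — 4 and 8 already connected.
1—7 (11): add — endpoints in different components.
The 3rd edge added is 8—9.

8-9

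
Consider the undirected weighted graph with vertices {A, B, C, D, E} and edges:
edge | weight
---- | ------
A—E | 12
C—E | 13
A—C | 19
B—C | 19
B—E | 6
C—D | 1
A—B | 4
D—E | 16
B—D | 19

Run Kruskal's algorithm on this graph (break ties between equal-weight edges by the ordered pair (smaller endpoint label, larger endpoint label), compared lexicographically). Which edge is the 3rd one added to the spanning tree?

B-E

Sort edges by weight, then run Kruskal:
C—D (1): add. Components now {A} {B} {C,D} {E}
A—B (4): add. Components now {A,B} {C,D} {E}
B—E (6): add. Components now {A,B,E} {C,D}
A—E (12): skip — A and E already connected.
C—E (13): add. Components now {A,B,C,D,E}
The 3rd edge added is B—E.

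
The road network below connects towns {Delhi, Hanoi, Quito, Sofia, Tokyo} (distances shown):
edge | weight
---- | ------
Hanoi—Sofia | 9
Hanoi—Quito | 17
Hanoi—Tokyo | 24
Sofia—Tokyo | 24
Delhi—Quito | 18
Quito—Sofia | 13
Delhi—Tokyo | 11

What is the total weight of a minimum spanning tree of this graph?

Grow the tree from Hanoi using Prim:
Step 1: cheapest edge leaving the tree is Hanoi—Sofia (9); add Sofia.
Step 2: cheapest edge leaving the tree is Quito—Sofia (13); add Quito.
Step 3: cheapest edge leaving the tree is Delhi—Quito (18); add Delhi.
Step 4: cheapest edge leaving the tree is Delhi—Tokyo (11); add Tokyo.
MST edges: Hanoi—Sofia, Quito—Sofia, Delhi—Quito, Delhi—Tokyo; total weight 9+13+18+11 = 51.

51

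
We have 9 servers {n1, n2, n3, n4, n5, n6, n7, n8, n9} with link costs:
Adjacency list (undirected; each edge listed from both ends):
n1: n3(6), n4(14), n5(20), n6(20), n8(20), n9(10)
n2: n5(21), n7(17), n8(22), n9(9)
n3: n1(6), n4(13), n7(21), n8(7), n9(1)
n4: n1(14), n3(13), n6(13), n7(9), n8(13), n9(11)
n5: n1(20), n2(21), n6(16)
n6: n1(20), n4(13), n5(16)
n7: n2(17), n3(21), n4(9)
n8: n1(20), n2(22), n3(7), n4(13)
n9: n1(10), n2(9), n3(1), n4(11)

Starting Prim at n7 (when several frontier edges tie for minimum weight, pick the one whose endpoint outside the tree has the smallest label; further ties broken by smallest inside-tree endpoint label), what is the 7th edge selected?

Grow the tree from n7 using Prim:
Step 1: cheapest edge leaving the tree is n4 n7 (9); add n4.
Step 2: cheapest edge leaving the tree is n4 n9 (11); add n9.
Step 3: cheapest edge leaving the tree is n3 n9 (1); add n3.
Step 4: cheapest edge leaving the tree is n1 n3 (6); add n1.
Step 5: cheapest edge leaving the tree is n3 n8 (7); add n8.
Step 6: cheapest edge leaving the tree is n2 n9 (9); add n2.
Step 7: cheapest edge leaving the tree is n4 n6 (13); add n6.
Step 8: cheapest edge leaving the tree is n5 n6 (16); add n5.
The 7th edge added is n4 n6.

n4-n6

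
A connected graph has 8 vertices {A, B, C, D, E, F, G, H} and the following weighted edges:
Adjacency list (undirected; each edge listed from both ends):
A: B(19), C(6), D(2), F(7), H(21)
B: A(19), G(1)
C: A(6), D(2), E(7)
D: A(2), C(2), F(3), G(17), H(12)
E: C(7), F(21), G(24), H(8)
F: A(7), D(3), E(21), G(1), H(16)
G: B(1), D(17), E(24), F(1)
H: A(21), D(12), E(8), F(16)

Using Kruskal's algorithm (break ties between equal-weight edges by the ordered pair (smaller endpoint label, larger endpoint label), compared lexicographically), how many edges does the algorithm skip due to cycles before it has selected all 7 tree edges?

2

Kruskal's algorithm — process edges by increasing weight (ties by edge label):
B–G (1): add — endpoints in different components.
F–G (1): add — endpoints in different components.
A–D (2): add — endpoints in different components.
C–D (2): add — endpoints in different components.
D–F (3): add — endpoints in different components.
A–C (6): skip — A and C already connected.
A–F (7): skip — A and F already connected.
C–E (7): add — endpoints in different components.
E–H (8): add — endpoints in different components.
Edges rejected before the tree was complete: 2.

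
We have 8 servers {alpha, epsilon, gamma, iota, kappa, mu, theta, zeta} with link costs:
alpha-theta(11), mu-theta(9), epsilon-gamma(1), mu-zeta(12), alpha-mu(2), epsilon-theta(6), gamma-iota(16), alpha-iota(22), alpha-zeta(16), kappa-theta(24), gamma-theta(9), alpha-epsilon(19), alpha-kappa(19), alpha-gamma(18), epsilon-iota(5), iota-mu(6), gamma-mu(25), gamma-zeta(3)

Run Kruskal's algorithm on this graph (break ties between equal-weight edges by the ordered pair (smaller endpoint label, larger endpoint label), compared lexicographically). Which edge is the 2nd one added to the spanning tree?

alpha-mu

Kruskal: consider edges lightest-first.
epsilon-gamma (1): add — endpoints in different components.
alpha-mu (2): add — endpoints in different components.
gamma-zeta (3): add — endpoints in different components.
epsilon-iota (5): add — endpoints in different components.
epsilon-theta (6): add — endpoints in different components.
iota-mu (6): add — endpoints in different components.
gamma-theta (9): skip — theta and gamma already connected.
mu-theta (9): skip — theta and mu already connected.
alpha-theta (11): skip — theta and alpha already connected.
mu-zeta (12): skip — mu and zeta already connected.
alpha-zeta (16): skip — alpha and zeta already connected.
gamma-iota (16): skip — iota and gamma already connected.
alpha-gamma (18): skip — gamma and alpha already connected.
alpha-epsilon (19): skip — epsilon and alpha already connected.
alpha-kappa (19): add — endpoints in different components.
The 2nd edge added is alpha-mu.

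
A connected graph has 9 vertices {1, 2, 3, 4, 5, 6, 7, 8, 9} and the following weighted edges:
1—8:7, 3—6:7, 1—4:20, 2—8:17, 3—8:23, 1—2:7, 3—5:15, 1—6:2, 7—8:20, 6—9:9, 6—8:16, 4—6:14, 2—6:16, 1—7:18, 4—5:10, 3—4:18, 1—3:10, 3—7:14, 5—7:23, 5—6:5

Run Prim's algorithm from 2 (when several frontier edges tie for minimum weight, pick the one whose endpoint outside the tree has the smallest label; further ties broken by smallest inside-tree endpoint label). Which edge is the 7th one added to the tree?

Grow the tree from 2 using Prim:
Step 1: cheapest edge leaving the tree is 1—2 (7); add 1.
Step 2: cheapest edge leaving the tree is 1—6 (2); add 6.
Step 3: cheapest edge leaving the tree is 5—6 (5); add 5.
Step 4: cheapest edge leaving the tree is 3—6 (7); add 3.
Step 5: cheapest edge leaving the tree is 1—8 (7); add 8.
Step 6: cheapest edge leaving the tree is 6—9 (9); add 9.
Step 7: cheapest edge leaving the tree is 4—5 (10); add 4.
Step 8: cheapest edge leaving the tree is 3—7 (14); add 7.
The 7th edge added is 4—5.

4-5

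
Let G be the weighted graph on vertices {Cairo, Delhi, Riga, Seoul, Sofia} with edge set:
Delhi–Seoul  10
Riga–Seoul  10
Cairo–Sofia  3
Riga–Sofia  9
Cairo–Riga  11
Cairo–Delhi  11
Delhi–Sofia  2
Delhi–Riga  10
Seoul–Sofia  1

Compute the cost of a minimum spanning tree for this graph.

15

Prim, starting at Sofia.
Step 1: cheapest edge leaving the tree is Seoul–Sofia (1); add Seoul.
Step 2: cheapest edge leaving the tree is Delhi–Sofia (2); add Delhi.
Step 3: cheapest edge leaving the tree is Cairo–Sofia (3); add Cairo.
Step 4: cheapest edge leaving the tree is Riga–Sofia (9); add Riga.
MST edges: Seoul–Sofia, Delhi–Sofia, Cairo–Sofia, Riga–Sofia; total weight 1+2+3+9 = 15.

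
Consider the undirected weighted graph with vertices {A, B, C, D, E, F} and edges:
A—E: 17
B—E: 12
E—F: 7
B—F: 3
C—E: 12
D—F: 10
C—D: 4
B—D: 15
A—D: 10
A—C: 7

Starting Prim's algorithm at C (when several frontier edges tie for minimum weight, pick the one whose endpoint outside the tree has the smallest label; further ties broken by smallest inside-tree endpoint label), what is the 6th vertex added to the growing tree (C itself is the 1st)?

E

Prim, starting at C.
Step 1: frontier [C—D 4, A—C 7, C—E 12] → take C—D (4); add D.
Step 2: frontier [A—C 7, C—E 12, A—D 10, D—F 10, B—D 15] → take A—C (7); add A.
Step 3: frontier [A—E 17, C—E 12, D—F 10, B—D 15] → take D—F (10); add F.
Step 4: frontier [A—E 17, C—E 12, B—D 15, B—F 3, E—F 7] → take B—F (3); add B.
Step 5: frontier [A—E 17, B—E 12, C—E 12, E—F 7] → take E—F (7); add E.
Vertex order: C, D, A, F, B, E. The 6th vertex is E.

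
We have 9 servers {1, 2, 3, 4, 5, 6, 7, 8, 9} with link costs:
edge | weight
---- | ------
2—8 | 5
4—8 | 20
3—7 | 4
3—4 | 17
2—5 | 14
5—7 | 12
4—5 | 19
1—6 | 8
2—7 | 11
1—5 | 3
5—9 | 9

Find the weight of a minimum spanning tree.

Prim's algorithm from 7:
Step 1: cheapest edge leaving the tree is 3—7 (4); add 3.
Step 2: cheapest edge leaving the tree is 2—7 (11); add 2.
Step 3: cheapest edge leaving the tree is 2—8 (5); add 8.
Step 4: cheapest edge leaving the tree is 5—7 (12); add 5.
Step 5: cheapest edge leaving the tree is 1—5 (3); add 1.
Step 6: cheapest edge leaving the tree is 1—6 (8); add 6.
Step 7: cheapest edge leaving the tree is 5—9 (9); add 9.
Step 8: cheapest edge leaving the tree is 3—4 (17); add 4.
MST edges: 3—7, 2—7, 2—8, 5—7, 1—5, 1—6, 5—9, 3—4; total weight 4+11+5+12+3+8+9+17 = 69.

69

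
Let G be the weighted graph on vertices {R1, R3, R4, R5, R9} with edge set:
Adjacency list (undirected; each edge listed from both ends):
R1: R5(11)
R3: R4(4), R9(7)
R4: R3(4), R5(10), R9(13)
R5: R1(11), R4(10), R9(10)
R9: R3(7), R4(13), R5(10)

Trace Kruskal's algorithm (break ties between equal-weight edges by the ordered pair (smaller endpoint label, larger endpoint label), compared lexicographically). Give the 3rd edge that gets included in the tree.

R4-R5

Sort edges by weight, then run Kruskal:
R3-R4 (4): add — endpoints in different components.
R3-R9 (7): add — endpoints in different components.
R4-R5 (10): add — endpoints in different components.
R5-R9 (10): skip — R5 and R9 already connected.
R1-R5 (11): add — endpoints in different components.
The 3rd edge added is R4-R5.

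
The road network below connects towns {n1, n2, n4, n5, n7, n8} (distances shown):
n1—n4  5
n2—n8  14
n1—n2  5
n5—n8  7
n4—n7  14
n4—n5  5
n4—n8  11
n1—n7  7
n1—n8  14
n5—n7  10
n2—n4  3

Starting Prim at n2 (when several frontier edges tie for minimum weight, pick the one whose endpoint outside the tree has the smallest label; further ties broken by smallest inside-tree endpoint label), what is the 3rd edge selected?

Prim's algorithm from n2:
Step 1: frontier [n2—n4 3, n1—n2 5, n2—n8 14] → take n2—n4 (3); add n4.
Step 2: frontier [n1—n2 5, n2—n8 14, n1—n4 5, n4—n5 5, n4—n8 11, n4—n7 14] → take n1—n2 (5); add n1.
Step 3: frontier [n1—n7 7, n1—n8 14, n2—n8 14, n4—n5 5, n4—n8 11, n4—n7 14] → take n4—n5 (5); add n5.
Step 4: frontier [n1—n7 7, n1—n8 14, n2—n8 14, n4—n8 11, n4—n7 14, n5—n8 7, n5—n7 10] → take n1—n7 (7); add n7.
Step 5: frontier [n1—n8 14, n2—n8 14, n4—n8 11, n5—n8 7] → take n5—n8 (7); add n8.
The 3rd edge added is n4—n5.

n4-n5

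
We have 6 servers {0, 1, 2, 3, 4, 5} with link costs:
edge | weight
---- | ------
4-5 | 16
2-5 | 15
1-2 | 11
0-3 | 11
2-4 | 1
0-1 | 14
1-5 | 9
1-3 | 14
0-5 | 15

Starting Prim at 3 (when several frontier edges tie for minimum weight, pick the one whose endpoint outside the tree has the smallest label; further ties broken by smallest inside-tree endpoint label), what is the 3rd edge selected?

Prim, starting at 3.
Step 1: cheapest edge leaving the tree is 0-3 (11); add 0.
Step 2: cheapest edge leaving the tree is 0-1 (14); add 1.
Step 3: cheapest edge leaving the tree is 1-5 (9); add 5.
Step 4: cheapest edge leaving the tree is 1-2 (11); add 2.
Step 5: cheapest edge leaving the tree is 2-4 (1); add 4.
The 3rd edge added is 1-5.

1-5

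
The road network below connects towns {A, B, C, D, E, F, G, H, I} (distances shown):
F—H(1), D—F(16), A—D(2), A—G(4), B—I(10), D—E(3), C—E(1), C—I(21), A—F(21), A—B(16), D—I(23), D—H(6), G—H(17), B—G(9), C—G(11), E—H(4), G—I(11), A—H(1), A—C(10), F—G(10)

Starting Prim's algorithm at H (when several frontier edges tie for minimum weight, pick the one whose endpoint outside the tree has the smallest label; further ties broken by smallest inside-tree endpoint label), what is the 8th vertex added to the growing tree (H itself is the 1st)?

B

Grow the tree from H using Prim:
Step 1: cheapest edge leaving the tree is A—H (1); add A.
Step 2: cheapest edge leaving the tree is F—H (1); add F.
Step 3: cheapest edge leaving the tree is A—D (2); add D.
Step 4: cheapest edge leaving the tree is D—E (3); add E.
Step 5: cheapest edge leaving the tree is C—E (1); add C.
Step 6: cheapest edge leaving the tree is A—G (4); add G.
Step 7: cheapest edge leaving the tree is B—G (9); add B.
Step 8: cheapest edge leaving the tree is B—I (10); add I.
Vertex order: H, A, F, D, E, C, G, B, I. The 8th vertex is B.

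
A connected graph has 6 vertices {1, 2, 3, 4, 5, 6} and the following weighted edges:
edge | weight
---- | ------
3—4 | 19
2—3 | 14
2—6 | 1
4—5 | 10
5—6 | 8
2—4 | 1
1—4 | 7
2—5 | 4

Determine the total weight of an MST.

27

Kruskal's algorithm — process edges by increasing weight (ties by edge label):
2—4 (1): add. Components now {1} {2,4} {3} {5} {6}
2—6 (1): add. Components now {1} {2,4,6} {3} {5}
2—5 (4): add. Components now {1} {2,4,5,6} {3}
1—4 (7): add. Components now {1,2,4,5,6} {3}
5—6 (8): skip — 5 and 6 already connected.
4—5 (10): skip — 4 and 5 already connected.
2—3 (14): add. Components now {1,2,3,4,5,6}
MST edges: 2—4, 2—6, 2—5, 1—4, 2—3; total weight 1+1+4+7+14 = 27.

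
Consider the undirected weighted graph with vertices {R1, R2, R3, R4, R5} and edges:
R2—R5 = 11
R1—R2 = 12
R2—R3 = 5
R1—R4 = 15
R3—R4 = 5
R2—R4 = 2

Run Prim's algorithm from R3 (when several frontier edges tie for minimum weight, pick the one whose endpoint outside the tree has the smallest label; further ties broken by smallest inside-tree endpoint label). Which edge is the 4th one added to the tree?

R1-R2

Prim, starting at R3.
Step 1: cheapest edge leaving the tree is R2—R3 (5); add R2.
Step 2: cheapest edge leaving the tree is R2—R4 (2); add R4.
Step 3: cheapest edge leaving the tree is R2—R5 (11); add R5.
Step 4: cheapest edge leaving the tree is R1—R2 (12); add R1.
The 4th edge added is R1—R2.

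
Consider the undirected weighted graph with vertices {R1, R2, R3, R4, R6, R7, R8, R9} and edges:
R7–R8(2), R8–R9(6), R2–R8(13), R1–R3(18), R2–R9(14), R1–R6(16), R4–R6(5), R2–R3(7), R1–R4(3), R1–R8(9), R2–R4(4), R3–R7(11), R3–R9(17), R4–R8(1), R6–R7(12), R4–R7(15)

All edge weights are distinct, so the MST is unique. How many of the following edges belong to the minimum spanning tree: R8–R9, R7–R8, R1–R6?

Kruskal: consider edges lightest-first.
R4–R8 (1): add — endpoints in different components.
R7–R8 (2): add — endpoints in different components.
R1–R4 (3): add — endpoints in different components.
R2–R4 (4): add — endpoints in different components.
R4–R6 (5): add — endpoints in different components.
R8–R9 (6): add — endpoints in different components.
R2–R3 (7): add — endpoints in different components.
MST edge set: {R4–R8, R7–R8, R1–R4, R2–R4, R4–R6, R8–R9, R2–R3}.
Of the listed edges, {R8–R9, R7–R8} are in the MST → 2.

2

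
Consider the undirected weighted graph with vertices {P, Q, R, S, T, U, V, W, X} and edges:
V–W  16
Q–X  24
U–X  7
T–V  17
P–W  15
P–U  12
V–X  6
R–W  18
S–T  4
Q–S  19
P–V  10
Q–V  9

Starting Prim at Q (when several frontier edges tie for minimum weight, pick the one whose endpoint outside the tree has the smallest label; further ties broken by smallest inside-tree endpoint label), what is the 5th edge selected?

P-W

Grow the tree from Q using Prim:
Step 1: frontier [Q–V 9, Q–S 19, Q–X 24] → take Q–V (9); add V.
Step 2: frontier [Q–S 19, Q–X 24, V–X 6, P–V 10, V–W 16, T–V 17] → take V–X (6); add X.
Step 3: frontier [Q–S 19, P–V 10, V–W 16, T–V 17, U–X 7] → take U–X (7); add U.
Step 4: frontier [Q–S 19, P–U 12, P–V 10, V–W 16, T–V 17] → take P–V (10); add P.
Step 5: frontier [P–W 15, Q–S 19, V–W 16, T–V 17] → take P–W (15); add W.
Step 6: frontier [Q–S 19, T–V 17, R–W 18] → take T–V (17); add T.
Step 7: frontier [Q–S 19, S–T 4, R–W 18] → take S–T (4); add S.
Step 8: frontier [R–W 18] → take R–W (18); add R.
The 5th edge added is P–W.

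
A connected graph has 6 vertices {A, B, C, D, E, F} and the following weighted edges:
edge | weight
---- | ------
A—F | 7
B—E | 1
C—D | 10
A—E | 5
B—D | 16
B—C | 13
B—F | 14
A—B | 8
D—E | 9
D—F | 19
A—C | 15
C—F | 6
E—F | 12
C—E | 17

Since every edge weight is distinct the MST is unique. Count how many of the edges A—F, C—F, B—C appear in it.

Kruskal: consider edges lightest-first.
B—E (1): add — endpoints in different components.
A—E (5): add — endpoints in different components.
C—F (6): add — endpoints in different components.
A—F (7): add — endpoints in different components.
A—B (8): skip — A and B already connected.
D—E (9): add — endpoints in different components.
MST edge set: {B—E, A—E, C—F, A—F, D—E}.
Of the listed edges, {A—F, C—F} are in the MST → 2.

2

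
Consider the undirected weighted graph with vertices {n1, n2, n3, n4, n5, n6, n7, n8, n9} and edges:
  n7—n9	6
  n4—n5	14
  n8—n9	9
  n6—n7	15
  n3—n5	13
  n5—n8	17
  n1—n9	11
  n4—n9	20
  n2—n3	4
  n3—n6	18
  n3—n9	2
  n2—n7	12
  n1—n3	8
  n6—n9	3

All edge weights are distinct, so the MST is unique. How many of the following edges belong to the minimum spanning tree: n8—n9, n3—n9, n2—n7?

2

Kruskal's algorithm — process edges by increasing weight (ties by edge label):
n3—n9 (2): add — endpoints in different components.
n6—n9 (3): add — endpoints in different components.
n2—n3 (4): add — endpoints in different components.
n7—n9 (6): add — endpoints in different components.
n1—n3 (8): add — endpoints in different components.
n8—n9 (9): add — endpoints in different components.
n1—n9 (11): skip — n1 and n9 already connected.
n2—n7 (12): skip — n2 and n7 already connected.
n3—n5 (13): add — endpoints in different components.
n4—n5 (14): add — endpoints in different components.
MST edge set: {n3—n9, n6—n9, n2—n3, n7—n9, n1—n3, n8—n9, n3—n5, n4—n5}.
Of the listed edges, {n8—n9, n3—n9} are in the MST → 2.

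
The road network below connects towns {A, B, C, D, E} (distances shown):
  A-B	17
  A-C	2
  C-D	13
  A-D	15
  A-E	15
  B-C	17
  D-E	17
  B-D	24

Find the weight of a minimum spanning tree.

47

Grow the tree from B using Prim:
Step 1: cheapest edge leaving the tree is A-B (17); add A.
Step 2: cheapest edge leaving the tree is A-C (2); add C.
Step 3: cheapest edge leaving the tree is C-D (13); add D.
Step 4: cheapest edge leaving the tree is A-E (15); add E.
MST edges: A-B, A-C, C-D, A-E; total weight 17+2+13+15 = 47.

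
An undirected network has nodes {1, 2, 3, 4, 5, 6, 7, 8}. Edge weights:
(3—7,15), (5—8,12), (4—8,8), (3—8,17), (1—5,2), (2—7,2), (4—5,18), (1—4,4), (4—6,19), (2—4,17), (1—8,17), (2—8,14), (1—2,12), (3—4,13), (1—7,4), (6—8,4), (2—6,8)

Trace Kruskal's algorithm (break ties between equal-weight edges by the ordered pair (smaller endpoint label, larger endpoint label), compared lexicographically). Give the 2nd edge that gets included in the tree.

Kruskal's algorithm — process edges by increasing weight (ties by edge label):
1—5 (2): add — endpoints in different components.
2—7 (2): add — endpoints in different components.
1—4 (4): add — endpoints in different components.
1—7 (4): add — endpoints in different components.
6—8 (4): add — endpoints in different components.
2—6 (8): add — endpoints in different components.
4—8 (8): skip — 4 and 8 already connected.
1—2 (12): skip — 1 and 2 already connected.
5—8 (12): skip — 5 and 8 already connected.
3—4 (13): add — endpoints in different components.
The 2nd edge added is 2—7.

2-7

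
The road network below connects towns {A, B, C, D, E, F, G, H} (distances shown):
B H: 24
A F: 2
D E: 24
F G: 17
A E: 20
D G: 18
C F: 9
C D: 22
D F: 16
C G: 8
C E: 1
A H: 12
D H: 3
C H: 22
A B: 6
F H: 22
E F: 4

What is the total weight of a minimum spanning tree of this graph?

Prim's algorithm from B:
Step 1: cheapest edge leaving the tree is A B (6); add A.
Step 2: cheapest edge leaving the tree is A F (2); add F.
Step 3: cheapest edge leaving the tree is E F (4); add E.
Step 4: cheapest edge leaving the tree is C E (1); add C.
Step 5: cheapest edge leaving the tree is C G (8); add G.
Step 6: cheapest edge leaving the tree is A H (12); add H.
Step 7: cheapest edge leaving the tree is D H (3); add D.
MST edges: A B, A F, E F, C E, C G, A H, D H; total weight 6+2+4+1+8+12+3 = 36.

36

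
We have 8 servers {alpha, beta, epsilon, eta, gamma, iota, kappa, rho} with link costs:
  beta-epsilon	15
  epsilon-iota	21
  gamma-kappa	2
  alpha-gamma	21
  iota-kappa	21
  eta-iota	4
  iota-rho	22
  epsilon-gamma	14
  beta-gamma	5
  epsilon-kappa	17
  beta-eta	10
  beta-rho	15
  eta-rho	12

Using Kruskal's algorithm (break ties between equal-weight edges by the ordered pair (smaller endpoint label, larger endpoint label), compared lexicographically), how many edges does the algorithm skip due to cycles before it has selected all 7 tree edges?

Kruskal: consider edges lightest-first.
gamma-kappa (2): add — endpoints in different components.
eta-iota (4): add — endpoints in different components.
beta-gamma (5): add — endpoints in different components.
beta-eta (10): add — endpoints in different components.
eta-rho (12): add — endpoints in different components.
epsilon-gamma (14): add — endpoints in different components.
beta-epsilon (15): skip — beta and epsilon already connected.
beta-rho (15): skip — beta and rho already connected.
epsilon-kappa (17): skip — kappa and epsilon already connected.
alpha-gamma (21): add — endpoints in different components.
Edges rejected before the tree was complete: 3.

3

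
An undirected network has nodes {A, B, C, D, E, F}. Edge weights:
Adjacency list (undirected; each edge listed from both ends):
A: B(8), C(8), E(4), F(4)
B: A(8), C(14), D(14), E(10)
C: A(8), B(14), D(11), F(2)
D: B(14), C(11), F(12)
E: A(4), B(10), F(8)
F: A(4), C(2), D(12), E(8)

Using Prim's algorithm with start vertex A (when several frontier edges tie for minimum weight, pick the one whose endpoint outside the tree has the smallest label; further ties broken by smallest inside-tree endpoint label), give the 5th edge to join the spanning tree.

Prim, starting at A.
Step 1: cheapest edge leaving the tree is A—E (4); add E.
Step 2: cheapest edge leaving the tree is A—F (4); add F.
Step 3: cheapest edge leaving the tree is C—F (2); add C.
Step 4: cheapest edge leaving the tree is A—B (8); add B.
Step 5: cheapest edge leaving the tree is C—D (11); add D.
The 5th edge added is C—D.

C-D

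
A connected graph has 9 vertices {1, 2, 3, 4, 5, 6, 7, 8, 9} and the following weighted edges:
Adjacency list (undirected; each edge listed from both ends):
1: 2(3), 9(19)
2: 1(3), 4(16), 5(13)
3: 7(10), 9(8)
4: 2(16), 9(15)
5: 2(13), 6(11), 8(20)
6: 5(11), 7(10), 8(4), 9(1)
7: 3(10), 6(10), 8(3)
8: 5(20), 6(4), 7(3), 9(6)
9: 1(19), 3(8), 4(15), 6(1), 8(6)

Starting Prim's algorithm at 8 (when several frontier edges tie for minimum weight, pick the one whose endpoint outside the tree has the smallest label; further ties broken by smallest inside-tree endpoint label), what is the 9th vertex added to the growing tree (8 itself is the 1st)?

Prim's algorithm from 8:
Step 1: frontier [7—8 3, 6—8 4, 8—9 6, 5—8 20] → take 7—8 (3); add 7.
Step 2: frontier [3—7 10, 6—7 10, 6—8 4, 8—9 6, 5—8 20] → take 6—8 (4); add 6.
Step 3: frontier [6—9 1, 5—6 11, 3—7 10, 8—9 6, 5—8 20] → take 6—9 (1); add 9.
Step 4: frontier [5—6 11, 3—7 10, 5—8 20, 3—9 8, 4—9 15, 1—9 19] → take 3—9 (8); add 3.
Step 5: frontier [5—6 11, 5—8 20, 4—9 15, 1—9 19] → take 5—6 (11); add 5.
Step 6: frontier [2—5 13, 4—9 15, 1—9 19] → take 2—5 (13); add 2.
Step 7: frontier [1—2 3, 2—4 16, 4—9 15, 1—9 19] → take 1—2 (3); add 1.
Step 8: frontier [2—4 16, 4—9 15] → take 4—9 (15); add 4.
Vertex order: 8, 7, 6, 9, 3, 5, 2, 1, 4. The 9th vertex is 4.

4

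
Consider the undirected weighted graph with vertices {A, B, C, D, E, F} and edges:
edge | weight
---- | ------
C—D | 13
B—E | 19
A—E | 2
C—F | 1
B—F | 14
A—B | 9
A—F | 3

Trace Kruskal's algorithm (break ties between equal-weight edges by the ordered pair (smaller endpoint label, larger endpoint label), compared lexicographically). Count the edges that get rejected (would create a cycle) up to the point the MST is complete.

Kruskal: consider edges lightest-first.
C—F (1): add — endpoints in different components.
A—E (2): add — endpoints in different components.
A—F (3): add — endpoints in different components.
A—B (9): add — endpoints in different components.
C—D (13): add — endpoints in different components.
Edges rejected before the tree was complete: 0.

0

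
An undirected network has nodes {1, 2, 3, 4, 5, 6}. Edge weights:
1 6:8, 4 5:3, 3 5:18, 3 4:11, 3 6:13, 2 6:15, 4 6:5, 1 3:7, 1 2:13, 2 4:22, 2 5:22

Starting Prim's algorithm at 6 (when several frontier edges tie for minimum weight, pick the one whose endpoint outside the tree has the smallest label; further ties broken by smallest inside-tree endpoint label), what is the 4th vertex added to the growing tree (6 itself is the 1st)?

1

Prim's algorithm from 6:
Step 1: cheapest edge leaving the tree is 4 6 (5); add 4.
Step 2: cheapest edge leaving the tree is 4 5 (3); add 5.
Step 3: cheapest edge leaving the tree is 1 6 (8); add 1.
Step 4: cheapest edge leaving the tree is 1 3 (7); add 3.
Step 5: cheapest edge leaving the tree is 1 2 (13); add 2.
Vertex order: 6, 4, 5, 1, 3, 2. The 4th vertex is 1.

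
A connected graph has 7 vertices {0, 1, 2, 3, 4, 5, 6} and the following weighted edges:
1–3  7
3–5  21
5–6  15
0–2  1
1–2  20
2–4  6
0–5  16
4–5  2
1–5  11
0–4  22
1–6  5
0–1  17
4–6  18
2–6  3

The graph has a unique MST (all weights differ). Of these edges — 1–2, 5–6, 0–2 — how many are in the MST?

1

Sort edges by weight, then run Kruskal:
0–2 (1): add — endpoints in different components.
4–5 (2): add — endpoints in different components.
2–6 (3): add — endpoints in different components.
1–6 (5): add — endpoints in different components.
2–4 (6): add — endpoints in different components.
1–3 (7): add — endpoints in different components.
MST edge set: {0–2, 4–5, 2–6, 1–6, 2–4, 1–3}.
Of the listed edges, {0–2} are in the MST → 1.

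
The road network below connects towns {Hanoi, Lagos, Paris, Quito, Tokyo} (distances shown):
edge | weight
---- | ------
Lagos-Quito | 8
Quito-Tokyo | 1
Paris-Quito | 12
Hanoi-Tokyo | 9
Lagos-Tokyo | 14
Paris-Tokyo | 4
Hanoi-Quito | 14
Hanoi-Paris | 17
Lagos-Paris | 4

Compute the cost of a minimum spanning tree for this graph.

Sort edges by weight, then run Kruskal:
Quito-Tokyo (1): add. Components now {Lagos} {Paris} {Hanoi} {Quito,Tokyo}
Lagos-Paris (4): add. Components now {Lagos,Paris} {Hanoi} {Quito,Tokyo}
Paris-Tokyo (4): add. Components now {Lagos,Paris,Quito,Tokyo} {Hanoi}
Lagos-Quito (8): skip — Lagos and Quito already connected.
Hanoi-Tokyo (9): add. Components now {Hanoi,Lagos,Paris,Quito,Tokyo}
MST edges: Quito-Tokyo, Lagos-Paris, Paris-Tokyo, Hanoi-Tokyo; total weight 1+4+4+9 = 18.

18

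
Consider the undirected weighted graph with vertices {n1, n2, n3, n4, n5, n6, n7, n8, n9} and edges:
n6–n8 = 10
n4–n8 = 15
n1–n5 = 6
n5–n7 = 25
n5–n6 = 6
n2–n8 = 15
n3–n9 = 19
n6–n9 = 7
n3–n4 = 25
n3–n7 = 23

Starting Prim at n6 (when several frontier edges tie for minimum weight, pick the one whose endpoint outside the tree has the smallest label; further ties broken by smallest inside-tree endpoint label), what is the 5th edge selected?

n2-n8

Prim, starting at n6.
Step 1: cheapest edge leaving the tree is n5–n6 (6); add n5.
Step 2: cheapest edge leaving the tree is n1–n5 (6); add n1.
Step 3: cheapest edge leaving the tree is n6–n9 (7); add n9.
Step 4: cheapest edge leaving the tree is n6–n8 (10); add n8.
Step 5: cheapest edge leaving the tree is n2–n8 (15); add n2.
Step 6: cheapest edge leaving the tree is n4–n8 (15); add n4.
Step 7: cheapest edge leaving the tree is n3–n9 (19); add n3.
Step 8: cheapest edge leaving the tree is n3–n7 (23); add n7.
The 5th edge added is n2–n8.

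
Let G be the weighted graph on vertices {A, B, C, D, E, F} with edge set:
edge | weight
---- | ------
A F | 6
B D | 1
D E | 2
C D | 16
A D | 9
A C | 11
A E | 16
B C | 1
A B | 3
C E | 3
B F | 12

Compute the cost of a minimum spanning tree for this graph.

13

Kruskal: consider edges lightest-first.
B C (1): add — endpoints in different components.
B D (1): add — endpoints in different components.
D E (2): add — endpoints in different components.
A B (3): add — endpoints in different components.
C E (3): skip — C and E already connected.
A F (6): add — endpoints in different components.
MST edges: B C, B D, D E, A B, A F; total weight 1+1+2+3+6 = 13.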